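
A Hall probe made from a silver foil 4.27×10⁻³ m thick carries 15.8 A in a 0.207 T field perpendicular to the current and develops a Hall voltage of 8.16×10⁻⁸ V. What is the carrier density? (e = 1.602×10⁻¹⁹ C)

From V_H = IB/(n e t), n = IB/(V_H e t).
n = (15.8)(0.207)/((8.16×10⁻⁸)(1.602×10⁻¹⁹)(4.27×10⁻³)) ≈ 5.86×10²⁸ m⁻³.

n ≈ 5.86×10²⁸ m⁻³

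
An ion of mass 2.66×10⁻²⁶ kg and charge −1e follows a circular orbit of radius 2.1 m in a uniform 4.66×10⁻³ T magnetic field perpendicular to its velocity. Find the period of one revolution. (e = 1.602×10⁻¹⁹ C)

The cyclotron period depends only on m, q, B: T = 2πm/(|q|B).
T = 2π(2.66×10⁻²⁶)/((1.602×10⁻¹⁹)(4.66×10⁻³)) ≈ 2.24×10⁻⁴ s.

T ≈ 2.24×10⁻⁴ s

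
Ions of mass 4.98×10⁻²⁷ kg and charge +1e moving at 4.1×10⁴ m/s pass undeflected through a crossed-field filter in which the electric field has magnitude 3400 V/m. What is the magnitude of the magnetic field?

B = 0.083 T

Balance of forces in the selector: qE = qvB ⇒ B = E/v.
B = 3400/4.1×10⁴ = 0.083 T.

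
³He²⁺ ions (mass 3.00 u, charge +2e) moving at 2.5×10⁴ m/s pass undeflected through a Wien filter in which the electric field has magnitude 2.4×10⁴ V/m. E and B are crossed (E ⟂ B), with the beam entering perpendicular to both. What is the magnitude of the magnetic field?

B = 0.96 T

Balance of forces in the selector: qE = qvB ⇒ B = E/v.
B = 2.4×10⁴/2.5×10⁴ = 0.96 T.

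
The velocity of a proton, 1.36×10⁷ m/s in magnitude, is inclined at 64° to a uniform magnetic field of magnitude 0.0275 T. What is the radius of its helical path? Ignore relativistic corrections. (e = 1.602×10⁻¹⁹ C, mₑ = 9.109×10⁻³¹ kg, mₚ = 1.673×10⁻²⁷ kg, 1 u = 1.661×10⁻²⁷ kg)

v⊥ = v sinθ = 1.36×10⁷·sin64° ≈ 1.222×10⁷ m/s.
r = m v⊥/(|q|B) = (1.673×10⁻²⁷)(1.222×10⁷)/((1.602×10⁻¹⁹)(0.0275)) ≈ 4.64 m.

r ≈ 4.64 m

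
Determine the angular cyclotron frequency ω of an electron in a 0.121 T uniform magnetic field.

ω = |q|B/m.
ω = (1.602×10⁻¹⁹)(0.121)/9.109×10⁻³¹ ≈ 2.13×10¹⁰ rad/s.

ω ≈ 2.13×10¹⁰ rad/s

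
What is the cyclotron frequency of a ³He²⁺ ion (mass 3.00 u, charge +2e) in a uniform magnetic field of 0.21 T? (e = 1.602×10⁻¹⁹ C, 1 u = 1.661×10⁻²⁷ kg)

f = |q|B/(2πm).
f = (3.204×10⁻¹⁹)(0.21)/(2π·4.983×10⁻²⁷) ≈ 2.1×10⁶ Hz.

f ≈ 2.1×10⁶ Hz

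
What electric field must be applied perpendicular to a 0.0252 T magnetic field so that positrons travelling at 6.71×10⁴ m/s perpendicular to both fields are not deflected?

E = 1690 V/m

For straight-line motion qE = qvB, so E = vB.
E = 6.71×10⁴ × 0.0252 = 1690 V/m.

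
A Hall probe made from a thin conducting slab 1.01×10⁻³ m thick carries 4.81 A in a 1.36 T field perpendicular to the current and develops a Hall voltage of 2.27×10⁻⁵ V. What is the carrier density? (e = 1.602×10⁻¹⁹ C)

From V_H = IB/(n e t), n = IB/(V_H e t).
n = (4.81)(1.36)/((2.27×10⁻⁵)(1.602×10⁻¹⁹)(1.01×10⁻³)) ≈ 1.78×10²⁷ m⁻³.

n ≈ 1.78×10²⁷ m⁻³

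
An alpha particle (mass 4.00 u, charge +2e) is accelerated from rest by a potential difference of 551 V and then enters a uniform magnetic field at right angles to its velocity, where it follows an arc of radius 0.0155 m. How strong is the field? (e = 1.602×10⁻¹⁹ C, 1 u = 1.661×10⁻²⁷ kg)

B ≈ 0.308 T

v = √(2|q|V/m) = √(2·3.204×10⁻¹⁹·551/6.644×10⁻²⁷) ≈ 2.305×10⁵ m/s.
B = mv/(|q|r) = (6.644×10⁻²⁷)(2.305×10⁵)/((3.204×10⁻¹⁹)(0.0155)) ≈ 0.308 T.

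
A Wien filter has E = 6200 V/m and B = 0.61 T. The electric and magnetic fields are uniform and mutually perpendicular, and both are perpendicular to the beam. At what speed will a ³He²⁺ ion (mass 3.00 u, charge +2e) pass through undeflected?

Straight-line motion ⇒ electric and magnetic forces cancel, so E = vB.
v = E/B = 6200/0.61 = 1.0×10⁴ m/s.

v = 1.0×10⁴ m/s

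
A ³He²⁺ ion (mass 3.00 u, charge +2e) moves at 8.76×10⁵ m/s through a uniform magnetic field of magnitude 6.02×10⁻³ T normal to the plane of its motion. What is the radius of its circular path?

The magnetic force provides the centripetal force: |q|vB = mv²/r.
r = mv/(|q|B) = (4.983×10⁻²⁷)(8.76×10⁵)/((3.204×10⁻¹⁹)(6.02×10⁻³)) ≈ 2.26 m.

r ≈ 2.26 m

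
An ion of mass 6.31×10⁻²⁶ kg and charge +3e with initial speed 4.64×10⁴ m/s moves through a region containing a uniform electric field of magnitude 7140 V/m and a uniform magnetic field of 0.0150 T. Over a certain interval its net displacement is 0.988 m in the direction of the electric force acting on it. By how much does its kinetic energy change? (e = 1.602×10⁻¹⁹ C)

The magnetic force is always ⟂ v and does no work; only the electric force changes KE.
ΔKE = F_E · d = |q|E d = (4.806×10⁻¹⁹)(7140)(0.988) ≈ 3.39×10⁻¹⁵ J.

ΔKE ≈ 3.39×10⁻¹⁵ J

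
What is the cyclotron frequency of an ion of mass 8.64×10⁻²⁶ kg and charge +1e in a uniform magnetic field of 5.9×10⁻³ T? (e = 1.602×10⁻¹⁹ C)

f = |q|B/(2πm).
f = (1.602×10⁻¹⁹)(5.9×10⁻³)/(2π·8.64×10⁻²⁶) ≈ 1700 Hz.

f ≈ 1700 Hz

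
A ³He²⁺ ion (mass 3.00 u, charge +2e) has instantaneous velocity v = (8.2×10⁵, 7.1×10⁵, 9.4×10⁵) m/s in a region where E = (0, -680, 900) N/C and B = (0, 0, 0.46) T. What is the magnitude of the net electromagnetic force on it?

|F| ≈ 1.60×10⁻¹³ N

v×B = (3.27×10⁵, -3.77×10⁵, 0) N/C.
E + v×B = (3.27×10⁵, -3.78×10⁵, 900) N/C.
F = q(E + v×B) = (3.204×10⁻¹⁹ C)·(3.27×10⁵, -3.78×10⁵, 900) = (1.05×10⁻¹³, -1.21×10⁻¹³, 2.88×10⁻¹⁶) N.
|F| = 1.60×10⁻¹³ N.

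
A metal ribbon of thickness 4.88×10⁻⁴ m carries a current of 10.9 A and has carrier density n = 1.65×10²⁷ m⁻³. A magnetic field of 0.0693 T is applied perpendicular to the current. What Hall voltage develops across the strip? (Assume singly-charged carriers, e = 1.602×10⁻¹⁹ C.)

V_H = IB/(n e t).
V_H = (10.9)(0.0693)/((1.65×10²⁷)(1.602×10⁻¹⁹)(4.88×10⁻⁴)) ≈ 5.86×10⁻⁶ V.

V_H ≈ 5.86×10⁻⁶ V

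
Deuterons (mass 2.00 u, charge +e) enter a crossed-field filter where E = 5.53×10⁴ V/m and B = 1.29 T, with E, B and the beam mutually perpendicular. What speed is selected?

v = 4.29×10⁴ m/s

Zero net Lorentz force requires |qE| = |q v×B|, i.e. E = vB.
v = E/B = 5.53×10⁴/1.29 = 4.29×10⁴ m/s.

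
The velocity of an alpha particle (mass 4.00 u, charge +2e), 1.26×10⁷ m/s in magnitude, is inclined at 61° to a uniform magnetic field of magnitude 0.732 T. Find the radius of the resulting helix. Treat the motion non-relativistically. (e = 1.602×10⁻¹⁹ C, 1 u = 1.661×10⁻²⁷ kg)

v⊥ = v sinθ = 1.26×10⁷·sin61° ≈ 1.102×10⁷ m/s.
r = m v⊥/(|q|B) = (6.644×10⁻²⁷)(1.102×10⁷)/((3.204×10⁻¹⁹)(0.732)) ≈ 0.312 m.

r ≈ 0.312 m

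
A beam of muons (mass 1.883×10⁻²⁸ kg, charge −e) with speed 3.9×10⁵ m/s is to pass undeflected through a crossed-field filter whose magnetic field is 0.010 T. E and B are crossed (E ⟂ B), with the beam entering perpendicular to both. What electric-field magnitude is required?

For straight-line motion qE = qvB, so E = vB.
E = 3.9×10⁵ × 0.010 = 3900 V/m.

E = 3900 V/m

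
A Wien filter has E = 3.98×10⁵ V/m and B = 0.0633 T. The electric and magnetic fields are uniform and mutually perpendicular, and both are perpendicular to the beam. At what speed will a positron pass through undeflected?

For undeflected motion the electric and magnetic forces balance: qE = qvB.
v = E/B = 3.98×10⁵/0.0633 = 6.29×10⁶ m/s.
The result is independent of the particle's charge and mass.

v = 6.29×10⁶ m/s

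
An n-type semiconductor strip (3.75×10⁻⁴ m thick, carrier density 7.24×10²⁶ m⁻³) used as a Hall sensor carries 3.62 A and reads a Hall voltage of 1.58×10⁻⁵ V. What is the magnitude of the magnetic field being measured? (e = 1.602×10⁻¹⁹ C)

From V_H = IB/(n e t), B = V_H n e t / I.
B = (1.58×10⁻⁵)(7.24×10²⁶)(1.602×10⁻¹⁹)(3.75×10⁻⁴)/3.62 ≈ 0.190 T.

B ≈ 0.190 T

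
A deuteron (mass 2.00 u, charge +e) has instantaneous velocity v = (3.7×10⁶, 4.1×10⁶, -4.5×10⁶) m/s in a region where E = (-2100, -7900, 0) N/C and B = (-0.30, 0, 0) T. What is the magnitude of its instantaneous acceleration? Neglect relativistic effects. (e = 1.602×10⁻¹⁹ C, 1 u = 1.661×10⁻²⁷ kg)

|a| ≈ 8.78×10¹³ m/s²

v×B = (0, 1.35×10⁶, 1.23×10⁶) N/C.
E + v×B = (-2100, 1.34×10⁶, 1.23×10⁶) N/C.
F = q(E + v×B) = (1.602×10⁻¹⁹ C)·(-2100, 1.34×10⁶, 1.23×10⁶) = (-3.36×10⁻¹⁶, 2.15×10⁻¹³, 1.97×10⁻¹³) N.
|a| = |F|/m = 2.916×10⁻¹³/3.322×10⁻²⁷ ≈ 8.78×10¹³ m/s².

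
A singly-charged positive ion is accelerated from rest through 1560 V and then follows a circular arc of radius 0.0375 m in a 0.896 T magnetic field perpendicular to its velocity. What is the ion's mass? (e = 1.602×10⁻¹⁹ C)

Combine |q|V = ½mv² and r = mv/(|q|B): eliminate v to get m = qB²r²/(2V).
m = (1.602×10⁻¹⁹)(0.896)²(0.0375)²/(2·1560) ≈ 5.80×10⁻²⁶ kg.

m ≈ 5.80×10⁻²⁶ kg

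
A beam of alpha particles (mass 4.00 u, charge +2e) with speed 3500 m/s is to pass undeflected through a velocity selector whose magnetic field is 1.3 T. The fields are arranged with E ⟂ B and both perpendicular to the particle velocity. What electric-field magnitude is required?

For straight-line motion qE = qvB, so E = vB.
E = 3500 × 1.3 = 4600 V/m.

E = 4600 V/m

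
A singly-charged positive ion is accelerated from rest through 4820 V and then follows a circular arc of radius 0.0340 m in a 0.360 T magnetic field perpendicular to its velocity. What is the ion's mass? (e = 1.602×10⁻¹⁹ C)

Combine |q|V = ½mv² and r = mv/(|q|B): eliminate v to get m = qB²r²/(2V).
m = (1.602×10⁻¹⁹)(0.360)²(0.0340)²/(2·4820) ≈ 2.49×10⁻²⁷ kg.

m ≈ 2.49×10⁻²⁷ kg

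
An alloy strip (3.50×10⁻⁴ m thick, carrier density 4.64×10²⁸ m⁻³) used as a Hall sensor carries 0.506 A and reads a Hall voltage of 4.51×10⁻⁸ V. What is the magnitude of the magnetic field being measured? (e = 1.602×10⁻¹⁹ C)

From V_H = IB/(n e t), B = V_H n e t / I.
B = (4.51×10⁻⁸)(4.64×10²⁸)(1.602×10⁻¹⁹)(3.50×10⁻⁴)/0.506 ≈ 0.232 T.

B ≈ 0.232 T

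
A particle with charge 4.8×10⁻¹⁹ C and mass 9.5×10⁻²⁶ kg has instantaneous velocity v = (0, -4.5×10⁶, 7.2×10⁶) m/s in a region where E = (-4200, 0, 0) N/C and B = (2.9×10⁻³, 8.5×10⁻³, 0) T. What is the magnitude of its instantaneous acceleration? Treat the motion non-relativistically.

|a| ≈ 3.53×10¹¹ m/s²

v×B = (-6.12×10⁴, 2.09×10⁴, 1.30×10⁴) N/C.
E + v×B = (-6.54×10⁴, 2.09×10⁴, 1.30×10⁴) N/C.
F = q(E + v×B) = (4.8×10⁻¹⁹ C)·(-6.54×10⁴, 2.09×10⁴, 1.30×10⁴) = (-3.14×10⁻¹⁴, 1.00×10⁻¹⁴, 6.26×10⁻¹⁵) N.
|a| = |F|/m = 3.354×10⁻¹⁴/9.5×10⁻²⁶ ≈ 3.53×10¹¹ m/s².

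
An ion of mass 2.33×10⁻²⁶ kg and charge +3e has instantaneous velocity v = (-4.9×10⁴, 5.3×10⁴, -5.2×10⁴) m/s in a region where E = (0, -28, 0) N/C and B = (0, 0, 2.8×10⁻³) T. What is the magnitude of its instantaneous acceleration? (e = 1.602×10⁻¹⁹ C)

|a| ≈ 3.80×10⁹ m/s²

v×B = (148, 137, 0) N/C.
E + v×B = (148, 109, 0) N/C.
F = q(E + v×B) = (4.806×10⁻¹⁹ C)·(148, 109, 0) = (7.13×10⁻¹⁷, 5.25×10⁻¹⁷, 0) N.
|a| = |F|/m = 8.855×10⁻¹⁷/2.33×10⁻²⁶ ≈ 3.80×10⁹ m/s².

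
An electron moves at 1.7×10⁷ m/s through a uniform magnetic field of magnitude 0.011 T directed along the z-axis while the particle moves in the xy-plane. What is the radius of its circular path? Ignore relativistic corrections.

r ≈ 8.8×10⁻³ m

The magnetic force provides the centripetal force: |q|vB = mv²/r.
r = mv/(|q|B) = (9.109×10⁻³¹)(1.7×10⁷)/((1.602×10⁻¹⁹)(0.011)) ≈ 8.8×10⁻³ m.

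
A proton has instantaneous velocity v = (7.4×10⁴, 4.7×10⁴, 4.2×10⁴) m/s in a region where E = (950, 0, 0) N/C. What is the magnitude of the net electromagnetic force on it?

|F| ≈ 1.52×10⁻¹⁶ N

Only an electric field acts, so F = qE = (1.602×10⁻¹⁹ C)·(950, 0, 0) = (1.52×10⁻¹⁶, 0, 0) N.
|F| = 1.52×10⁻¹⁶ N.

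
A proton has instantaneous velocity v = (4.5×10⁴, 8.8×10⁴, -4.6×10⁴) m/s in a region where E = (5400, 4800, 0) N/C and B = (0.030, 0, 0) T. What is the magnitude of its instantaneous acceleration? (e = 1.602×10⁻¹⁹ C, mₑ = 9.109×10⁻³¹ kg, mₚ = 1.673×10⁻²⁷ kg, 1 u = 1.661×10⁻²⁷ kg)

v×B = (0, -1380, -2640) N/C.
E + v×B = (5400, 3420, -2640) N/C.
F = q(E + v×B) = (1.602×10⁻¹⁹ C)·(5400, 3420, -2640) = (8.65×10⁻¹⁶, 5.48×10⁻¹⁶, -4.23×10⁻¹⁶) N.
|a| = |F|/m = 1.108×10⁻¹⁵/1.673×10⁻²⁷ ≈ 6.62×10¹¹ m/s².

|a| ≈ 6.62×10¹¹ m/s²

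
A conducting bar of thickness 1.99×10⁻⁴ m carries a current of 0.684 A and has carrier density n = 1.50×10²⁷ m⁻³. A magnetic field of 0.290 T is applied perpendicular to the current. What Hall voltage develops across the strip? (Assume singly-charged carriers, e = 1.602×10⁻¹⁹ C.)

V_H = IB/(n e t).
V_H = (0.684)(0.290)/((1.50×10²⁷)(1.602×10⁻¹⁹)(1.99×10⁻⁴)) ≈ 4.15×10⁻⁶ V.

V_H ≈ 4.15×10⁻⁶ V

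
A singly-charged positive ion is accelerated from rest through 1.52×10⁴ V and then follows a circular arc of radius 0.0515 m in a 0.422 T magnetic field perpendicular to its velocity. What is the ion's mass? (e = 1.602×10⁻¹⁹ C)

m ≈ 2.49×10⁻²⁷ kg

Combine |q|V = ½mv² and r = mv/(|q|B): eliminate v to get m = qB²r²/(2V).
m = (1.602×10⁻¹⁹)(0.422)²(0.0515)²/(2·1.52×10⁴) ≈ 2.49×10⁻²⁷ kg.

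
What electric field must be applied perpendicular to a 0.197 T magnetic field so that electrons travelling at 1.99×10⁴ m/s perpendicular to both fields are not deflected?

For straight-line motion qE = qvB, so E = vB.
E = 1.99×10⁴ × 0.197 = 3920 V/m.

E = 3920 V/m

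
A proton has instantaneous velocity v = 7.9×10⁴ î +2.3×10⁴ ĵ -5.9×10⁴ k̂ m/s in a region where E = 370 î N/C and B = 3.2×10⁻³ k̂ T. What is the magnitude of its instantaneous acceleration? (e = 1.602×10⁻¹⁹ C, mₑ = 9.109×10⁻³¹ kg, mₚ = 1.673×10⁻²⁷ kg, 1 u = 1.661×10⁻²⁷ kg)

v×B = (73.6, -253, 0) N/C.
E + v×B = (444, -253, 0) N/C.
F = q(E + v×B) = (1.602×10⁻¹⁹ C)·(444, -253, 0) = (7.11×10⁻¹⁷, -4.05×10⁻¹⁷, 0) N.
|a| = |F|/m = 8.179×10⁻¹⁷/1.673×10⁻²⁷ ≈ 4.89×10¹⁰ m/s².

|a| ≈ 4.89×10¹⁰ m/s²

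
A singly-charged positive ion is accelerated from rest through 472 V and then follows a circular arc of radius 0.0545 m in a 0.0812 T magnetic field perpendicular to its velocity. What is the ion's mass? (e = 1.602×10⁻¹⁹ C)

Combine |q|V = ½mv² and r = mv/(|q|B): eliminate v to get m = qB²r²/(2V).
m = (1.602×10⁻¹⁹)(0.0812)²(0.0545)²/(2·472) ≈ 3.32×10⁻²⁷ kg.

m ≈ 3.32×10⁻²⁷ kg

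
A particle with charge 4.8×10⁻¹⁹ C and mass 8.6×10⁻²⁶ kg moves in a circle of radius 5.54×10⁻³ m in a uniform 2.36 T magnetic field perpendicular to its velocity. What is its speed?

From |q|vB = mv²/r, v = |q|Br/m.
v = (4.8×10⁻¹⁹)(2.36)(5.54×10⁻³)/8.6×10⁻²⁶ ≈ 7.30×10⁴ m/s.

v ≈ 7.30×10⁴ m/s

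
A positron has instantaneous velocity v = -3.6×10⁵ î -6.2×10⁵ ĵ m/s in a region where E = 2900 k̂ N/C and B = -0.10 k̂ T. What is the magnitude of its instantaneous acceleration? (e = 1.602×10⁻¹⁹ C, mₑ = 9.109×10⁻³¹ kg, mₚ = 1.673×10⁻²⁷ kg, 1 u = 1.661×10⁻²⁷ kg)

v×B = (6.20×10⁴, -3.60×10⁴, 0) N/C.
E + v×B = (6.20×10⁴, -3.60×10⁴, 2900) N/C.
F = q(E + v×B) = (1.602×10⁻¹⁹ C)·(6.20×10⁴, -3.60×10⁴, 2900) = (9.93×10⁻¹⁵, -5.77×10⁻¹⁵, 4.65×10⁻¹⁶) N.
|a| = |F|/m = 1.149×10⁻¹⁴/9.109×10⁻³¹ ≈ 1.26×10¹⁶ m/s².

|a| ≈ 1.26×10¹⁶ m/s²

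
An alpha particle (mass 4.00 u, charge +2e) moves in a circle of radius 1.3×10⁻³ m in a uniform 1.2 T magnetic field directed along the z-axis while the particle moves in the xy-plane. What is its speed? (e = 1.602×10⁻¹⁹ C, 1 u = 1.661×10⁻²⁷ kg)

From |q|vB = mv²/r, v = |q|Br/m.
v = (3.204×10⁻¹⁹)(1.2)(1.3×10⁻³)/6.644×10⁻²⁷ ≈ 7.5×10⁴ m/s.

v ≈ 7.5×10⁴ m/s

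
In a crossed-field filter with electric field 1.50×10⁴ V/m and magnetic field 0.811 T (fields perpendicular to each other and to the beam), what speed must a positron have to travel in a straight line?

v = 1.85×10⁴ m/s

Straight-line motion ⇒ electric and magnetic forces cancel, so E = vB.
v = E/B = 1.50×10⁴/0.811 = 1.85×10⁴ m/s.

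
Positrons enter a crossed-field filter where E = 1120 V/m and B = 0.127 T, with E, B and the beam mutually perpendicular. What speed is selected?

Straight-line motion ⇒ electric and magnetic forces cancel, so E = vB.
v = E/B = 1120/0.127 = 8820 m/s.
The result is independent of the particle's charge and mass.

v = 8820 m/s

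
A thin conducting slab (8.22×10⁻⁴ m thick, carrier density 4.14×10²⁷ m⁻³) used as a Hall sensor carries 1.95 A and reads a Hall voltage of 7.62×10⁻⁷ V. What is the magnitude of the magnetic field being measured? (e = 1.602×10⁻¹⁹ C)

B ≈ 0.213 T

From V_H = IB/(n e t), B = V_H n e t / I.
B = (7.62×10⁻⁷)(4.14×10²⁷)(1.602×10⁻¹⁹)(8.22×10⁻⁴)/1.95 ≈ 0.213 T.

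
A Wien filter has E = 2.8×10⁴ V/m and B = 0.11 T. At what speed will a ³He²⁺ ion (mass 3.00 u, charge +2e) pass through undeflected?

v = 2.5×10⁵ m/s

Straight-line motion ⇒ electric and magnetic forces cancel, so E = vB.
v = E/B = 2.8×10⁴/0.11 = 2.5×10⁵ m/s.
The result is independent of the particle's charge and mass.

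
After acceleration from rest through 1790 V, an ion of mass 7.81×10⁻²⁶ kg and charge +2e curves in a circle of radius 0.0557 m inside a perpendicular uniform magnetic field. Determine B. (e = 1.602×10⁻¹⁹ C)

v = √(2|q|V/m) = √(2·3.204×10⁻¹⁹·1790/7.81×10⁻²⁶) ≈ 1.212×10⁵ m/s.
B = mv/(|q|r) = (7.81×10⁻²⁶)(1.212×10⁵)/((3.204×10⁻¹⁹)(0.0557)) ≈ 0.530 T.

B ≈ 0.530 T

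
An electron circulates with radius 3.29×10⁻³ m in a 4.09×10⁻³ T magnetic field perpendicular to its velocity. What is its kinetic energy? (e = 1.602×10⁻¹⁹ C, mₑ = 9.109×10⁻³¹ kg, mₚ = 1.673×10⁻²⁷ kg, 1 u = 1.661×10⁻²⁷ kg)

v = |q|Br/m, then KE = ½mv² = (qBr)²/(2m).
v = (1.602×10⁻¹⁹)(4.09×10⁻³)(3.29×10⁻³)/9.109×10⁻³¹ ≈ 2.367×10⁶ m/s.
KE = ½(9.109×10⁻³¹)(2.367×10⁶)² ≈ 2.55×10⁻¹⁸ J = 15.9 eV.

KE ≈ 15.9 eV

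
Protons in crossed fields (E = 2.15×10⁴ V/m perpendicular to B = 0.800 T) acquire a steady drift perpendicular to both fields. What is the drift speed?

v_d ≈ 2.69×10⁴ m/s

The steady drift has the magnetic force balancing the electric force, so v_d = E/B.
v_d = 2.15×10⁴/0.800 = 2.69×10⁴ m/s.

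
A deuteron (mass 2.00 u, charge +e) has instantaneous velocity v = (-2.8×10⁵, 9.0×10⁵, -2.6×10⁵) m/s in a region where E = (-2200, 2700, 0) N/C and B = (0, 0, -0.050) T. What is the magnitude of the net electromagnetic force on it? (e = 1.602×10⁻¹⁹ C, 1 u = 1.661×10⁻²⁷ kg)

v×B = (-4.50×10⁴, -1.40×10⁴, 0) N/C.
E + v×B = (-4.72×10⁴, -1.13×10⁴, 0) N/C.
F = q(E + v×B) = (1.602×10⁻¹⁹ C)·(-4.72×10⁴, -1.13×10⁴, 0) = (-7.56×10⁻¹⁵, -1.81×10⁻¹⁵, 0) N.
|F| = 7.78×10⁻¹⁵ N.

|F| ≈ 7.78×10⁻¹⁵ N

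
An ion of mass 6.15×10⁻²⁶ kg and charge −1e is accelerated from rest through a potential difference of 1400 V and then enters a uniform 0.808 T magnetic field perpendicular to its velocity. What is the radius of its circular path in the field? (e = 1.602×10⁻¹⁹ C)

r ≈ 0.0406 m

Acceleration: |q|V = ½mv² ⇒ v = √(2|q|V/m) = √(2·1.602×10⁻¹⁹·1400/6.15×10⁻²⁶) ≈ 8.540×10⁴ m/s.
In the field: r = mv/(|q|B) = (6.15×10⁻²⁶)(8.540×10⁴)/((1.602×10⁻¹⁹)(0.808)) ≈ 0.0406 m.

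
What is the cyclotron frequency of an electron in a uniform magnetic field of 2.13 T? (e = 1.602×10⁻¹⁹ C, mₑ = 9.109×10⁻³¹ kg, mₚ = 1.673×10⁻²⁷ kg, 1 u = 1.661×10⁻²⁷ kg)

f = |q|B/(2πm).
f = (1.602×10⁻¹⁹)(2.13)/(2π·9.109×10⁻³¹) ≈ 5.96×10¹⁰ Hz.

f ≈ 5.96×10¹⁰ Hz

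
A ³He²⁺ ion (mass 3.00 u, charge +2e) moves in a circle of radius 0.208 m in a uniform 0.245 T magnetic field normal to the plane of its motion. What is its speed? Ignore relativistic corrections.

v ≈ 3.28×10⁶ m/s

From |q|vB = mv²/r, v = |q|Br/m.
v = (3.204×10⁻¹⁹)(0.245)(0.208)/4.983×10⁻²⁷ ≈ 3.28×10⁶ m/s.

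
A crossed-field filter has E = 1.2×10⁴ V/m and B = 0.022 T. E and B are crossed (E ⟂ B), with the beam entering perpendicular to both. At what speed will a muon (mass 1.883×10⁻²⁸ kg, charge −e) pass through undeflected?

v = 5.5×10⁵ m/s

Straight-line motion ⇒ electric and magnetic forces cancel, so E = vB.
v = E/B = 1.2×10⁴/0.022 = 5.5×10⁵ m/s.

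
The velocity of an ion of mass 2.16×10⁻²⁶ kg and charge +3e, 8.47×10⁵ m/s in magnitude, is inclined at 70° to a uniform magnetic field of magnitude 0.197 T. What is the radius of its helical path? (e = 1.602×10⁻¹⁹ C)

r ≈ 0.182 m

v⊥ = v sinθ = 8.47×10⁵·sin70° ≈ 7.959×10⁵ m/s.
r = m v⊥/(|q|B) = (2.16×10⁻²⁶)(7.959×10⁵)/((4.806×10⁻¹⁹)(0.197)) ≈ 0.182 m.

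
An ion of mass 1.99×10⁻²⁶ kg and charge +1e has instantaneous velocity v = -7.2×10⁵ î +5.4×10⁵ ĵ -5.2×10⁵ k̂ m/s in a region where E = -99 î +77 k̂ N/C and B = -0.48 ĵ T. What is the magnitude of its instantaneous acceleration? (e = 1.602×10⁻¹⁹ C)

v×B = (-2.50×10⁵, 0, 3.46×10⁵) N/C.
E + v×B = (-2.50×10⁵, 0, 3.46×10⁵) N/C.
F = q(E + v×B) = (1.602×10⁻¹⁹ C)·(-2.50×10⁵, 0, 3.46×10⁵) = (-4.00×10⁻¹⁴, 0, 5.54×10⁻¹⁴) N.
|a| = |F|/m = 6.831×10⁻¹⁴/1.99×10⁻²⁶ ≈ 3.43×10¹² m/s².

|a| ≈ 3.43×10¹² m/s²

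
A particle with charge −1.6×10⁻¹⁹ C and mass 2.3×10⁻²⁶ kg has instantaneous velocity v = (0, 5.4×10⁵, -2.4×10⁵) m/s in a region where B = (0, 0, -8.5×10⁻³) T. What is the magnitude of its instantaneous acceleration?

|a| ≈ 3.19×10¹⁰ m/s²

v×B = (-4590, 0, 0) N/C.
F = q v×B = (−1.6×10⁻¹⁹ C)·(-4590, 0, 0) = (7.34×10⁻¹⁶, 0, 0) N.
|a| = |F|/m = 7.344×10⁻¹⁶/2.3×10⁻²⁶ ≈ 3.19×10¹⁰ m/s².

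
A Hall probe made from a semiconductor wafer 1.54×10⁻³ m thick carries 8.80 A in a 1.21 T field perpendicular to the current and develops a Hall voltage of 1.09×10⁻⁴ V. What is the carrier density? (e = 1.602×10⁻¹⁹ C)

From V_H = IB/(n e t), n = IB/(V_H e t).
n = (8.80)(1.21)/((1.09×10⁻⁴)(1.602×10⁻¹⁹)(1.54×10⁻³)) ≈ 3.96×10²⁶ m⁻³.

n ≈ 3.96×10²⁶ m⁻³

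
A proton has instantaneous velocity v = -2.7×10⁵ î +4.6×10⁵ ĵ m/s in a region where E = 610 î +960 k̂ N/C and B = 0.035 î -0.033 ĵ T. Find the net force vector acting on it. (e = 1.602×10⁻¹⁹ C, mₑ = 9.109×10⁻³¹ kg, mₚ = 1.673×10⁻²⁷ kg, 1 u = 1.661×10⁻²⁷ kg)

F ≈ (9.77×10⁻¹⁷, 0, -9.98×10⁻¹⁶) N

v×B = (0, 0, -7190) N/C.
E + v×B = (610, 0, -6230) N/C.
F = q(E + v×B) = (1.602×10⁻¹⁹ C)·(610, 0, -6230) = (9.77×10⁻¹⁷, 0, -9.98×10⁻¹⁶) N.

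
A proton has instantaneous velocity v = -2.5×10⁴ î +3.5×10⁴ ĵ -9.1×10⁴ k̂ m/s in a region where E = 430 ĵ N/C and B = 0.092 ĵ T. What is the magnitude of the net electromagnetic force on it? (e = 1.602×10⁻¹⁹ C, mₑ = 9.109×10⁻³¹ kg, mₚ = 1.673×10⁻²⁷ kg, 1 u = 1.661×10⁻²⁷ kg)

|F| ≈ 1.39×10⁻¹⁵ N

v×B = (8370, 0, -2300) N/C.
E + v×B = (8370, 430, -2300) N/C.
F = q(E + v×B) = (1.602×10⁻¹⁹ C)·(8370, 430, -2300) = (1.34×10⁻¹⁵, 6.89×10⁻¹⁷, -3.68×10⁻¹⁶) N.
|F| = 1.39×10⁻¹⁵ N.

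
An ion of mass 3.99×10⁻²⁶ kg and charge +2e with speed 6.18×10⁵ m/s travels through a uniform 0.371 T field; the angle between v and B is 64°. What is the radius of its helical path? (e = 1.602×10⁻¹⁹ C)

v⊥ = v sinθ = 6.18×10⁵·sin64° ≈ 5.555×10⁵ m/s.
r = m v⊥/(|q|B) = (3.99×10⁻²⁶)(5.555×10⁵)/((3.204×10⁻¹⁹)(0.371)) ≈ 0.186 m.

r ≈ 0.186 m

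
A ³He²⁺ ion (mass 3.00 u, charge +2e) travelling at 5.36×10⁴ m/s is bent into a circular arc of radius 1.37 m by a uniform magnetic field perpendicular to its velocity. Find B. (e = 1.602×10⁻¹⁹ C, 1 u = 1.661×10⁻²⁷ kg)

From |q|vB = mv²/r, B = mv/(|q|r).
B = (4.983×10⁻²⁷)(5.36×10⁴)/((3.204×10⁻¹⁹)(1.37)) ≈ 6.08×10⁻⁴ T.

B ≈ 6.08×10⁻⁴ T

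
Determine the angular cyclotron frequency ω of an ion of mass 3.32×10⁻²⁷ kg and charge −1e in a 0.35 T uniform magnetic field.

ω ≈ 1.7×10⁷ rad/s

ω = |q|B/m.
ω = (1.602×10⁻¹⁹)(0.35)/3.32×10⁻²⁷ ≈ 1.7×10⁷ rad/s.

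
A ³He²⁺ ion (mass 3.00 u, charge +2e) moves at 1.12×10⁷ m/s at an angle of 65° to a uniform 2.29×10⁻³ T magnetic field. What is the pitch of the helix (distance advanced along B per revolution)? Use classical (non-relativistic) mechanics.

v∥ = v cosθ = 1.12×10⁷·cos65° ≈ 4.733×10⁶ m/s.
T = 2πm/(|q|B) = 2π(4.983×10⁻²⁷)/((3.204×10⁻¹⁹)(2.29×10⁻³)) ≈ 4.267×10⁻⁵ s.
pitch = v∥ T = (4.733×10⁶)(4.267×10⁻⁵) ≈ 202 m.

p ≈ 202 m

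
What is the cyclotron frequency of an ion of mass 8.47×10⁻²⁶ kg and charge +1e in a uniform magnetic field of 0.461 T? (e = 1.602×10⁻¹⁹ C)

f = |q|B/(2πm).
f = (1.602×10⁻¹⁹)(0.461)/(2π·8.47×10⁻²⁶) ≈ 1.39×10⁵ Hz.

f ≈ 1.39×10⁵ Hz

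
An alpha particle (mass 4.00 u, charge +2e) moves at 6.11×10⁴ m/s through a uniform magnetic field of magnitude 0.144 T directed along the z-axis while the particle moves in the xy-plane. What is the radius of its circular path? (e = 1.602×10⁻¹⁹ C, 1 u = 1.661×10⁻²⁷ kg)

The magnetic force provides the centripetal force: |q|vB = mv²/r.
r = mv/(|q|B) = (6.644×10⁻²⁷)(6.11×10⁴)/((3.204×10⁻¹⁹)(0.144)) ≈ 8.80×10⁻³ m.

r ≈ 8.80×10⁻³ m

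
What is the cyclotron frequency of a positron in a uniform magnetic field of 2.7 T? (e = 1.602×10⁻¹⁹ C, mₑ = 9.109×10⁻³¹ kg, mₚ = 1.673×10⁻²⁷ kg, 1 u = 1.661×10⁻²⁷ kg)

f = |q|B/(2πm).
f = (1.602×10⁻¹⁹)(2.7)/(2π·9.109×10⁻³¹) ≈ 7.6×10¹⁰ Hz.

f ≈ 7.6×10¹⁰ Hz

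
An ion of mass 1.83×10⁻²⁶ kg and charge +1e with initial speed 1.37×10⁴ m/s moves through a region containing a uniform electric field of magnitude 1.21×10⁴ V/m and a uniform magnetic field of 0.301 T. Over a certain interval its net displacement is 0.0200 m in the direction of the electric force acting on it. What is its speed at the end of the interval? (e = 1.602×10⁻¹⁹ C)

B does no work; ΔKE = |q|E d.
½mv_f² = ½mv₀² + |q|Ed = ½(1.83×10⁻²⁶)(1.37×10⁴)² + (1.602×10⁻¹⁹)(1.21×10⁴)(0.0200) ≈ 1.717×10⁻¹⁸ J + 3.877×10⁻¹⁷ J ≈ 4.049×10⁻¹⁷ J.
v_f = √(2·4.049×10⁻¹⁷/1.83×10⁻²⁶) ≈ 6.65×10⁴ m/s.

v_f ≈ 6.65×10⁴ m/s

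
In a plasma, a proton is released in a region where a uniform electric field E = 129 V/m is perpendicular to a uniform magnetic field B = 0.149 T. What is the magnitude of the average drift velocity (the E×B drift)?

v_d ≈ 866 m/s

In crossed fields the guiding centre drifts at v_d = |E×B|/B² = E/B, independent of charge and mass.
v_d = 129/0.149 = 866 m/s.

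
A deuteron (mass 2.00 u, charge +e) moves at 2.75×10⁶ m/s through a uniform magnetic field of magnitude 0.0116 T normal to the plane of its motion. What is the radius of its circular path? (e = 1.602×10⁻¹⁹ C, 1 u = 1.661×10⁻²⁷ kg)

The magnetic force provides the centripetal force: |q|vB = mv²/r.
r = mv/(|q|B) = (3.322×10⁻²⁷)(2.75×10⁶)/((1.602×10⁻¹⁹)(0.0116)) ≈ 4.92 m.

r ≈ 4.92 m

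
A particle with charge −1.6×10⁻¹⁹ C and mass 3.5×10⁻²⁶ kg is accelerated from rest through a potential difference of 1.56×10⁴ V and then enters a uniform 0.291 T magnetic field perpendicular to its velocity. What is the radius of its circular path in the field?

r ≈ 0.284 m

Acceleration: |q|V = ½mv² ⇒ v = √(2|q|V/m) = √(2·1.6×10⁻¹⁹·1.56×10⁴/3.5×10⁻²⁶) ≈ 3.777×10⁵ m/s.
In the field: r = mv/(|q|B) = (3.5×10⁻²⁶)(3.777×10⁵)/((1.6×10⁻¹⁹)(0.291)) ≈ 0.284 m.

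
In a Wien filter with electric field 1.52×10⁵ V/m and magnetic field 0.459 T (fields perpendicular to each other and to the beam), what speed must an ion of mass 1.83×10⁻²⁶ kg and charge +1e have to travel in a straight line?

Straight-line motion ⇒ electric and magnetic forces cancel, so E = vB.
v = E/B = 1.52×10⁵/0.459 = 3.31×10⁵ m/s.
The result is independent of the particle's charge and mass.

v = 3.31×10⁵ m/s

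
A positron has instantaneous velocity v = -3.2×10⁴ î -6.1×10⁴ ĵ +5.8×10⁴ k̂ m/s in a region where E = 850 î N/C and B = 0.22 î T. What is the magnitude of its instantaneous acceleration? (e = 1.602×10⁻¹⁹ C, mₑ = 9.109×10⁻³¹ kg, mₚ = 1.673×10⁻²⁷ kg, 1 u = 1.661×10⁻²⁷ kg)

v×B = (0, 1.28×10⁴, 1.34×10⁴) N/C.
E + v×B = (850, 1.28×10⁴, 1.34×10⁴) N/C.
F = q(E + v×B) = (1.602×10⁻¹⁹ C)·(850, 1.28×10⁴, 1.34×10⁴) = (1.36×10⁻¹⁶, 2.04×10⁻¹⁵, 2.15×10⁻¹⁵) N.
|a| = |F|/m = 2.970×10⁻¹⁵/9.109×10⁻³¹ ≈ 3.26×10¹⁵ m/s².

|a| ≈ 3.26×10¹⁵ m/s²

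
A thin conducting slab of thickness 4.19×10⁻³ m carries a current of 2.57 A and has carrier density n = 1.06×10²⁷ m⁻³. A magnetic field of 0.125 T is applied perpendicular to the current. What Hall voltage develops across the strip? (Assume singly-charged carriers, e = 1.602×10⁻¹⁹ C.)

V_H ≈ 4.52×10⁻⁷ V

V_H = IB/(n e t).
V_H = (2.57)(0.125)/((1.06×10²⁷)(1.602×10⁻¹⁹)(4.19×10⁻³)) ≈ 4.52×10⁻⁷ V.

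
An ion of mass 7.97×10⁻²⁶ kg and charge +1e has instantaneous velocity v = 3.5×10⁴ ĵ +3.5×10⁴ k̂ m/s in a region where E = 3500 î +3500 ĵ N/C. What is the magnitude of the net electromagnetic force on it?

Only an electric field acts, so F = qE = (1.602×10⁻¹⁹ C)·(3500, 3500, 0) = (5.61×10⁻¹⁶, 5.61×10⁻¹⁶, 0) N.
|F| = 7.93×10⁻¹⁶ N.

|F| ≈ 7.93×10⁻¹⁶ N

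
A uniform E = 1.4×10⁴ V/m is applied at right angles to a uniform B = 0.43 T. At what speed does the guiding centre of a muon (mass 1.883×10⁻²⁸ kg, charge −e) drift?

The E×B drift speed is v_d = E/B.
v_d = 1.4×10⁴/0.43 = 3.3×10⁴ m/s.

v_d ≈ 3.3×10⁴ m/s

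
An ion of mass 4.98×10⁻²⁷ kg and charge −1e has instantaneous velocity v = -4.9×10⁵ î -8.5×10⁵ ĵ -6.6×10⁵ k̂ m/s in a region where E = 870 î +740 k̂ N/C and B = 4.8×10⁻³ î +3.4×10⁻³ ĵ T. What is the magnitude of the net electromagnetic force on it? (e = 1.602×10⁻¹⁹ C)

|F| ≈ 8.73×10⁻¹⁶ N

v×B = (2240, -3170, 2410) N/C.
E + v×B = (3110, -3170, 3150) N/C.
F = q(E + v×B) = (−1.602×10⁻¹⁹ C)·(3110, -3170, 3150) = (-4.99×10⁻¹⁶, 5.08×10⁻¹⁶, -5.05×10⁻¹⁶) N.
|F| = 8.73×10⁻¹⁶ N.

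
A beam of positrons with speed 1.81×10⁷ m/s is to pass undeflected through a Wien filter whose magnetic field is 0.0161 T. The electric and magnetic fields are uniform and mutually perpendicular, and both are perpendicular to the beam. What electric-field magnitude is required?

E = 2.91×10⁵ V/m

For straight-line motion qE = qvB, so E = vB.
E = 1.81×10⁷ × 0.0161 = 2.91×10⁵ V/m.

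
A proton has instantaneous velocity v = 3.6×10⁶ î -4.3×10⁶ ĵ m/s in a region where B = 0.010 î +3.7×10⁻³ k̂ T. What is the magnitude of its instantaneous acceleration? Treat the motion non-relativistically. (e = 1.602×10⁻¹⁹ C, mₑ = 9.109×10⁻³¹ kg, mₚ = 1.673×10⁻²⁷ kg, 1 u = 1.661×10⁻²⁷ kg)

|a| ≈ 4.57×10¹² m/s²

v×B = (-1.59×10⁴, -1.33×10⁴, 4.30×10⁴) N/C.
F = q v×B = (1.602×10⁻¹⁹ C)·(-1.59×10⁴, -1.33×10⁴, 4.30×10⁴) = (-2.55×10⁻¹⁵, -2.13×10⁻¹⁵, 6.89×10⁻¹⁵) N.
|a| = |F|/m = 7.649×10⁻¹⁵/1.673×10⁻²⁷ ≈ 4.57×10¹² m/s².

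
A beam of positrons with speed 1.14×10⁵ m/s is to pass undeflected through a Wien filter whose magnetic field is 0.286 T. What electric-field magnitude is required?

E = 3.26×10⁴ V/m

For straight-line motion qE = qvB, so E = vB.
E = 1.14×10⁵ × 0.286 = 3.26×10⁴ V/m.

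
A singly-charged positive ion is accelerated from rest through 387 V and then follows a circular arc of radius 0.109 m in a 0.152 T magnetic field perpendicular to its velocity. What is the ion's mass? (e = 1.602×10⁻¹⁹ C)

m ≈ 5.68×10⁻²⁶ kg

Combine |q|V = ½mv² and r = mv/(|q|B): eliminate v to get m = qB²r²/(2V).
m = (1.602×10⁻¹⁹)(0.152)²(0.109)²/(2·387) ≈ 5.68×10⁻²⁶ kg.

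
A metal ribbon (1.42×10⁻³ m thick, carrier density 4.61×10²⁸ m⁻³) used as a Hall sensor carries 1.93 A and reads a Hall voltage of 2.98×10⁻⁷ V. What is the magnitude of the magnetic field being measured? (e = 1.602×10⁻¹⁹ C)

From V_H = IB/(n e t), B = V_H n e t / I.
B = (2.98×10⁻⁷)(4.61×10²⁸)(1.602×10⁻¹⁹)(1.42×10⁻³)/1.93 ≈ 1.62 T.

B ≈ 1.62 T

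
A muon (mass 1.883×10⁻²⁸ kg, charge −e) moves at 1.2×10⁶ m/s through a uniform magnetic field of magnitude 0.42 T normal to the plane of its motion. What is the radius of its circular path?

The magnetic force provides the centripetal force: |q|vB = mv²/r.
r = mv/(|q|B) = (1.883×10⁻²⁸)(1.2×10⁶)/((1.602×10⁻¹⁹)(0.42)) ≈ 3.4×10⁻³ m.

r ≈ 3.4×10⁻³ m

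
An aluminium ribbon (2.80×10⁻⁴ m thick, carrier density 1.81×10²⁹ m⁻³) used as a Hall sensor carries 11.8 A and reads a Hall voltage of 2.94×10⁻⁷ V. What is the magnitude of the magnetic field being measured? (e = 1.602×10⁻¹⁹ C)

B ≈ 0.202 T

From V_H = IB/(n e t), B = V_H n e t / I.
B = (2.94×10⁻⁷)(1.81×10²⁹)(1.602×10⁻¹⁹)(2.80×10⁻⁴)/11.8 ≈ 0.202 T.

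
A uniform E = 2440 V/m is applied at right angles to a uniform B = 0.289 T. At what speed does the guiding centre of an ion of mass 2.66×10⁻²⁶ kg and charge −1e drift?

The E×B drift speed is v_d = E/B.
v_d = 2440/0.289 = 8440 m/s.

v_d ≈ 8440 m/s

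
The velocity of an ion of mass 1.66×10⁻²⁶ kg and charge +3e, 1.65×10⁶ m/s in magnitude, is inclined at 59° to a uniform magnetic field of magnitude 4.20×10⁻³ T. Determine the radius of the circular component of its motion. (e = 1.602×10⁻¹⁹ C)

r ≈ 11.6 m

v⊥ = v sinθ = 1.65×10⁶·sin59° ≈ 1.414×10⁶ m/s.
r = m v⊥/(|q|B) = (1.66×10⁻²⁶)(1.414×10⁶)/((4.806×10⁻¹⁹)(4.20×10⁻³)) ≈ 11.6 m.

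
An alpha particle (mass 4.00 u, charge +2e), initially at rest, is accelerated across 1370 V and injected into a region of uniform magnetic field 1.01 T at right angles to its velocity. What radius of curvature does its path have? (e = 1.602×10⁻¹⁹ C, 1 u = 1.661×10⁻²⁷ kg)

r ≈ 7.46×10⁻³ m

Acceleration: |q|V = ½mv² ⇒ v = √(2|q|V/m) = √(2·3.204×10⁻¹⁹·1370/6.644×10⁻²⁷) ≈ 3.635×10⁵ m/s.
In the field: r = mv/(|q|B) = (6.644×10⁻²⁷)(3.635×10⁵)/((3.204×10⁻¹⁹)(1.01)) ≈ 7.46×10⁻³ m.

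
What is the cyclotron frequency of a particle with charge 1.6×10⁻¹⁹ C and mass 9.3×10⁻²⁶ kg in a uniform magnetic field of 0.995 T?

f ≈ 2.72×10⁵ Hz

f = |q|B/(2πm).
f = (1.6×10⁻¹⁹)(0.995)/(2π·9.3×10⁻²⁶) ≈ 2.72×10⁵ Hz.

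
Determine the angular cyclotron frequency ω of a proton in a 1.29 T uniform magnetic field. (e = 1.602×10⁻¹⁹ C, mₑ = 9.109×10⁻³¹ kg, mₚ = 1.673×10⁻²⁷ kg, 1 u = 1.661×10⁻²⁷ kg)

ω = |q|B/m.
ω = (1.602×10⁻¹⁹)(1.29)/1.673×10⁻²⁷ ≈ 1.24×10⁸ rad/s.

ω ≈ 1.24×10⁸ rad/s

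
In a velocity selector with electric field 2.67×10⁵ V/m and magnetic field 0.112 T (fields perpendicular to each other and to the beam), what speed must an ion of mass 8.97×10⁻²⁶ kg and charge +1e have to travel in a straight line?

For undeflected motion the electric and magnetic forces balance: qE = qvB.
v = E/B = 2.67×10⁵/0.112 = 2.38×10⁶ m/s.
The result is independent of the particle's charge and mass.

v = 2.38×10⁶ m/s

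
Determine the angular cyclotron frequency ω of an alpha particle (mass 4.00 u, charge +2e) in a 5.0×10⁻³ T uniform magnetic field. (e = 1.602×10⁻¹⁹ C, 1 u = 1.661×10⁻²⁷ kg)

ω = |q|B/m.
ω = (3.204×10⁻¹⁹)(5.0×10⁻³)/6.644×10⁻²⁷ ≈ 2.4×10⁵ rad/s.

ω ≈ 2.4×10⁵ rad/s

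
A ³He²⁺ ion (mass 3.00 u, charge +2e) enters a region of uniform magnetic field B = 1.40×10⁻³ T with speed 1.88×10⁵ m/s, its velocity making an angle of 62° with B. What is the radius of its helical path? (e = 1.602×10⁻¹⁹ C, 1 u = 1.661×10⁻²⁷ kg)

v⊥ = v sinθ = 1.88×10⁵·sin62° ≈ 1.660×10⁵ m/s.
r = m v⊥/(|q|B) = (4.983×10⁻²⁷)(1.660×10⁵)/((3.204×10⁻¹⁹)(1.40×10⁻³)) ≈ 1.84 m.

r ≈ 1.84 m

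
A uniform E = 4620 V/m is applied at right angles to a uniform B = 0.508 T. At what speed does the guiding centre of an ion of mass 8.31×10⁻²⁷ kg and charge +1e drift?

v_d ≈ 9090 m/s

The E×B drift speed is v_d = E/B.
v_d = 4620/0.508 = 9090 m/s.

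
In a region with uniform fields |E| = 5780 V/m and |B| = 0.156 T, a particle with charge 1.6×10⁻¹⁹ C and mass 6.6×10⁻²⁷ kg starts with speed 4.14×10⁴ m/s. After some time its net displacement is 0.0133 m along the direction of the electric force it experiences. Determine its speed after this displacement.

v_f ≈ 7.38×10⁴ m/s

B does no work; ΔKE = |q|E d.
½mv_f² = ½mv₀² + |q|Ed = ½(6.6×10⁻²⁷)(4.14×10⁴)² + (1.6×10⁻¹⁹)(5780)(0.0133) ≈ 5.656×10⁻¹⁸ J + 1.230×10⁻¹⁷ J ≈ 1.796×10⁻¹⁷ J.
v_f = √(2·1.796×10⁻¹⁷/6.6×10⁻²⁷) ≈ 7.38×10⁴ m/s.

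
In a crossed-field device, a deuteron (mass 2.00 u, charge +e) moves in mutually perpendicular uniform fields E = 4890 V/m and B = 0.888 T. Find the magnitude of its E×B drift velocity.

In crossed fields the guiding centre drifts at v_d = |E×B|/B² = E/B, independent of charge and mass.
v_d = 4890/0.888 = 5510 m/s.

v_d ≈ 5510 m/s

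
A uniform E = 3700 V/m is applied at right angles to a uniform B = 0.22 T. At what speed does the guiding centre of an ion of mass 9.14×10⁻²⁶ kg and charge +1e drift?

In crossed fields the guiding centre drifts at v_d = |E×B|/B² = E/B, independent of charge and mass.
v_d = 3700/0.22 = 1.7×10⁴ m/s.

v_d ≈ 1.7×10⁴ m/s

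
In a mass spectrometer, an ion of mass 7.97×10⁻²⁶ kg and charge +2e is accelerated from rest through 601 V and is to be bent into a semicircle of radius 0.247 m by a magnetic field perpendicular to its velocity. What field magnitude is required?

v = √(2|q|V/m) = √(2·3.204×10⁻¹⁹·601/7.97×10⁻²⁶) ≈ 6.951×10⁴ m/s.
B = mv/(|q|r) = (7.97×10⁻²⁶)(6.951×10⁴)/((3.204×10⁻¹⁹)(0.247)) ≈ 0.0700 T.

B ≈ 0.0700 T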